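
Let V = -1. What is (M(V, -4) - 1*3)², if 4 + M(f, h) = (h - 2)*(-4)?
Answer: 289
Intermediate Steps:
M(f, h) = 4 - 4*h (M(f, h) = -4 + (h - 2)*(-4) = -4 + (-2 + h)*(-4) = -4 + (8 - 4*h) = 4 - 4*h)
(M(V, -4) - 1*3)² = ((4 - 4*(-4)) - 1*3)² = ((4 + 16) - 3)² = (20 - 3)² = 17² = 289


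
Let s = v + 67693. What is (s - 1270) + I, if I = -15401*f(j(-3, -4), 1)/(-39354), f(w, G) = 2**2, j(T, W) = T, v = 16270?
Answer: 1627180963/19677 ≈ 82695.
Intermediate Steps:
s = 83963 (s = 16270 + 67693 = 83963)
f(w, G) = 4
I = 30802/19677 (I = -15401*4/(-39354) = -61604*(-1/39354) = 30802/19677 ≈ 1.5654)
(s - 1270) + I = (83963 - 1270) + 30802/19677 = 82693 + 30802/19677 = 1627180963/19677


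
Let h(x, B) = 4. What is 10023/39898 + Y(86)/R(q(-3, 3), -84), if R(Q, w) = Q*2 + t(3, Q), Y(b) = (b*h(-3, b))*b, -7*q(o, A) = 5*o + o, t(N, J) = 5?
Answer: 8263108657/2832758 ≈ 2917.0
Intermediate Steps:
q(o, A) = -6*o/7 (q(o, A) = -(5*o + o)/7 = -6*o/7)
Y(b) = 4*b² (Y(b) = (b*4)*b = (4*b)*b = 4*b²)
R(Q, w) = 5 + 2*Q (R(Q, w) = Q*2 + 5 = 2*Q + 5 = 5 + 2*Q)
10023/39898 + Y(86)/R(q(-3, 3), -84) = 10023/39898 + (4*86²)/(5 + 2*(-6/7*(-3))) = 10023*(1/39898) + (4*7396)/(5 + 2*(18/7)) = 10023/39898 + 29584/(5 + 36/7) = 10023/39898 + 29584/(71/7) = 10023/39898 + 29584*(7/71) = 10023/39898 + 207088/71 = 8263108657/2832758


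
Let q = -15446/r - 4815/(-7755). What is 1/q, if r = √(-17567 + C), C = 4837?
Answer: 1056316305/31885415795327 - 2064272947*I*√12730/31885415795327 ≈ 3.3128e-5 - 0.0073045*I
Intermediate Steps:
r = I*√12730 (r = √(-17567 + 4837) = √(-12730) = I*√12730 ≈ 112.83*I)
q = 321/517 + 7723*I*√12730/6365 (q = -15446*(-I*√12730/12730) - 4815/(-7755) = -(-7723)*I*√12730/6365 - 4815*(-1/7755) = 7723*I*√12730/6365 + 321/517 = 321/517 + 7723*I*√12730/6365 ≈ 0.62089 + 136.9*I)
1/q = 1/(321/517 + 7723*I*√12730/6365)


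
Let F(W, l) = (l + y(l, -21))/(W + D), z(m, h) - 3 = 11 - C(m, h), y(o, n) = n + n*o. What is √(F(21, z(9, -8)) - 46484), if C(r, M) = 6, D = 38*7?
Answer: I*√3828892543/287 ≈ 215.6*I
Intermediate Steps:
D = 266
z(m, h) = 8 (z(m, h) = 3 + (11 - 1*6) = 3 + (11 - 6) = 3 + 5 = 8)
F(W, l) = (-21 - 20*l)/(266 + W) (F(W, l) = (l - 21*(1 + l))/(W + 266) = (l + (-21 - 21*l))/(266 + W) = (-21 - 20*l)/(266 + W))
√(F(21, z(9, -8)) - 46484) = √((-21 - 20*8)/(266 + 21) - 46484) = √((-21 - 160)/287 - 46484) = √((1/287)*(-181) - 46484) = √(-181/287 - 46484) = √(-13341089/287) = I*√3828892543/287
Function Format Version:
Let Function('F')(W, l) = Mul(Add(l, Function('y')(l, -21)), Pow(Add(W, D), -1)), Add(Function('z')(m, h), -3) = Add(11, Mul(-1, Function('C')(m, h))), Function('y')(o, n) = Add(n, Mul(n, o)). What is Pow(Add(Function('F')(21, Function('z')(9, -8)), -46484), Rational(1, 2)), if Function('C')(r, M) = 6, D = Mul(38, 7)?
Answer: Mul(Rational(1, 287), I, Pow(3828892543, Rational(1, 2))) ≈ Mul(215.60, I)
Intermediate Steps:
D = 266
Function('z')(m, h) = 8 (Function('z')(m, h) = Add(3, Add(11, Mul(-1, 6))) = Add(3, Add(11, -6)) = Add(3, 5) = 8)
Function('F')(W, l) = Mul(Pow(Add(266, W), -1), Add(-21, Mul(-20, l))) (Function('F')(W, l) = Mul(Add(l, Mul(-21, Add(1, l))), Pow(Add(W, 266), -1)) = Mul(Add(l, Add(-21, Mul(-21, l))), Pow(Add(266, W), -1)) = Mul(Add(-21, Mul(-20, l)), Pow(Add(266, W), -1)) = Mul(Pow(Add(266, W), -1), Add(-21, Mul(-20, l))))
Pow(Add(Function('F')(21, Function('z')(9, -8)), -46484), Rational(1, 2)) = Pow(Add(Mul(Pow(Add(266, 21), -1), Add(-21, Mul(-20, 8))), -46484), Rational(1, 2)) = Pow(Add(Mul(Pow(287, -1), Add(-21, -160)), -46484), Rational(1, 2)) = Pow(Add(Mul(Rational(1, 287), -181), -46484), Rational(1, 2)) = Pow(Add(Rational(-181, 287), -46484), Rational(1, 2)) = Pow(Rational(-13341089, 287), Rational(1, 2)) = Mul(Rational(1, 287), I, Pow(3828892543, Rational(1, 2)))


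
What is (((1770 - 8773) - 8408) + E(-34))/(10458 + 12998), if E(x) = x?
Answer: -15445/23456 ≈ -0.65847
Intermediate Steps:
(((1770 - 8773) - 8408) + E(-34))/(10458 + 12998) = (((1770 - 8773) - 8408) - 34)/(10458 + 12998) = ((-7003 - 8408) - 34)/23456 = (-15411 - 34)*(1/23456) = -15445*1/23456 = -15445/23456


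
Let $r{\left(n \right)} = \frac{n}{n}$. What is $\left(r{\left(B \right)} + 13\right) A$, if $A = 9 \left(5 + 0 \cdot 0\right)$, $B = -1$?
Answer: $630$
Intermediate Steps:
$r{\left(n \right)} = 1$
$A = 45$ ($A = 9 \left(5 + 0\right) = 9 \cdot 5 = 45$)
$\left(r{\left(B \right)} + 13\right) A = \left(1 + 13\right) 45 = 14 \cdot 45 = 630$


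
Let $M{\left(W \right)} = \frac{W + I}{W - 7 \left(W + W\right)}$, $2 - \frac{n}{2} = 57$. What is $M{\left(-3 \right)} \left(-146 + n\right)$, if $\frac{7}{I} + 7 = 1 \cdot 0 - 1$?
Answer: $\frac{992}{39} \approx 25.436$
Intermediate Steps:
$n = -110$ ($n = 4 - 114 = -110$)
$I = - \frac{7}{8}$ ($I = \frac{7}{-7 + \left(1 \cdot 0 - 1\right)} = \frac{7}{-7 + \left(0 - 1\right)} = \frac{7}{-7 - 1} = \frac{7}{-8} = 7 \left(- \frac{1}{8}\right) = - \frac{7}{8} \approx -0.875$)
$M{\left(W \right)} = - \frac{- \frac{7}{8} + W}{13 W}$ ($M{\left(W \right)} = \frac{W - \frac{7}{8}}{W - 7 \left(W + W\right)} = \frac{- \frac{7}{8} + W}{W - 7 \cdot 2 W} = \frac{- \frac{7}{8} + W}{W - 14 W} = \frac{- \frac{7}{8} + W}{\left(-13\right) W} = \left(- \frac{7}{8} + W\right) \left(- \frac{1}{13 W}\right) = - \frac{- \frac{7}{8} + W}{13 W}$)
$M{\left(-3 \right)} \left(-146 + n\right) = \frac{7 - -24}{104 \left(-3\right)} \left(-146 - 110\right) = \frac{1}{104} \left(- \frac{1}{3}\right) \left(7 + 24\right) \left(-256\right) = \frac{1}{104} \left(- \frac{1}{3}\right) 31 \left(-256\right) = \left(- \frac{31}{312}\right) \left(-256\right) = \frac{992}{39}$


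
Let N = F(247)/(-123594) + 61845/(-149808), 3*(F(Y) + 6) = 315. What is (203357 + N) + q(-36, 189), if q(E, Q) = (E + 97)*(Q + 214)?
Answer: 234465876019831/1028631664 ≈ 2.2794e+5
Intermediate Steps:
F(Y) = 99 (F(Y) = -6 + (1/3)*315 = -6 + 105 = 99)
q(E, Q) = (97 + E)*(214 + Q)
N = -425472329/1028631664 (N = 99/(-123594) + 61845/(-149808) = 99*(-1/123594) + 61845*(-1/149808) = -33/41198 - 20615/49936 = -425472329/1028631664 ≈ -0.41363)
(203357 + N) + q(-36, 189) = (203357 - 425472329/1028631664) + (20758 + 97*189 + 214*(-36) - 36*189) = 209179023823719/1028631664 + (20758 + 18333 - 7704 - 6804) = 209179023823719/1028631664 + 24583 = 234465876019831/1028631664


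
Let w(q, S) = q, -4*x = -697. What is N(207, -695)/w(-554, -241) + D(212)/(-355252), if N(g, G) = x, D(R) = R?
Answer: -62020109/196809608 ≈ -0.31513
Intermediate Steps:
x = 697/4 (x = -¼*(-697) = 697/4 ≈ 174.25)
N(g, G) = 697/4
N(207, -695)/w(-554, -241) + D(212)/(-355252) = (697/4)/(-554) + 212/(-355252) = (697/4)*(-1/554) + 212*(-1/355252) = -697/2216 - 53/88813 = -62020109/196809608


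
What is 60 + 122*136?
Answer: 16652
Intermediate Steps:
60 + 122*136 = 60 + 16592 = 16652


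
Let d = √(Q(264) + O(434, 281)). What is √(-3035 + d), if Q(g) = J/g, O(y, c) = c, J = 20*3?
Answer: √(-1468940 + 22*√136114)/22 ≈ 54.938*I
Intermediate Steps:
J = 60
Q(g) = 60/g
d = √136114/22 (d = √(60/264 + 281) = √(60*(1/264) + 281) = √(5/22 + 281) = √(6187/22) = √136114/22 ≈ 16.770)
√(-3035 + d) = √(-3035 + √136114/22)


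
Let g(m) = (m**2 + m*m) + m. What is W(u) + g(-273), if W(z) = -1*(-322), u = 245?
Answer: 149107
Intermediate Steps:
W(z) = 322
g(m) = m + 2*m**2 (g(m) = (m**2 + m**2) + m = 2*m**2 + m = m + 2*m**2)
W(u) + g(-273) = 322 - 273*(1 + 2*(-273)) = 322 - 273*(1 - 546) = 322 - 273*(-545) = 322 + 148785 = 149107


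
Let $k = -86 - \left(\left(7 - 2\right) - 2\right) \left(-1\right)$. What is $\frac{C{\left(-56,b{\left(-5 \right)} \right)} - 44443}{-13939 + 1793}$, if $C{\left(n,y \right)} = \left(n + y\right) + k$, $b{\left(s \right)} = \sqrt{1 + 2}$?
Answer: $\frac{22291}{6073} - \frac{\sqrt{3}}{12146} \approx 3.6704$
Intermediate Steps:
$b{\left(s \right)} = \sqrt{3}$
$k = -83$ ($k = -86 - \left(5 - 2\right) \left(-1\right) = -86 - 3 \left(-1\right) = -86 - -3 = -86 + 3 = -83$)
$C{\left(n,y \right)} = -83 + n + y$ ($C{\left(n,y \right)} = \left(n + y\right) - 83 = -83 + n + y$)
$\frac{C{\left(-56,b{\left(-5 \right)} \right)} - 44443}{-13939 + 1793} = \frac{\left(-83 - 56 + \sqrt{3}\right) - 44443}{-13939 + 1793} = \frac{\left(-139 + \sqrt{3}\right) - 44443}{-12146} = \left(-44582 + \sqrt{3}\right) \left(- \frac{1}{12146}\right) = \frac{22291}{6073} - \frac{\sqrt{3}}{12146}$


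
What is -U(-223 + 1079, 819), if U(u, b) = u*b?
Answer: -701064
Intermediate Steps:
U(u, b) = b*u
-U(-223 + 1079, 819) = -819*(-223 + 1079) = -819*856 = -1*701064 = -701064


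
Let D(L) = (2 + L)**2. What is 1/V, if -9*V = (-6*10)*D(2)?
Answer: 3/320 ≈ 0.0093750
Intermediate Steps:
V = 320/3 (V = -(-6*10)*(2 + 2)**2/9 = -(-20)*4**2/3 = -(-20)*16/3 = -1/9*(-960) = 320/3 ≈ 106.67)
1/V = 1/(320/3) = 3/320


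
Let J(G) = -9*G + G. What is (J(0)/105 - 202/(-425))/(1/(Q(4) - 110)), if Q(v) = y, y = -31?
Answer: -28482/425 ≈ -67.016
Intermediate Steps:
Q(v) = -31
J(G) = -8*G
(J(0)/105 - 202/(-425))/(1/(Q(4) - 110)) = (-8*0/105 - 202/(-425))/(1/(-31 - 110)) = (0*(1/105) - 202*(-1/425))/(1/(-141)) = (0 + 202/425)/(-1/141) = (202/425)*(-141) = -28482/425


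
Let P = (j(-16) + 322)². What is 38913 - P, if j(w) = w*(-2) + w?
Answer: -75331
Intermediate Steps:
j(w) = -w (j(w) = -2*w + w = -w)
P = 114244 (P = (-1*(-16) + 322)² = (16 + 322)² = 338² = 114244)
38913 - P = 38913 - 1*114244 = 38913 - 114244 = -75331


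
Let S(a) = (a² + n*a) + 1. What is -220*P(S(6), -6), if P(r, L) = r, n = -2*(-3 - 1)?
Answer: -18700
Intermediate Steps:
n = 8 (n = -2*(-4) = 8)
S(a) = 1 + a² + 8*a (S(a) = (a² + 8*a) + 1 = 1 + a² + 8*a)
-220*P(S(6), -6) = -220*(1 + 6² + 8*6) = -220*(1 + 36 + 48) = -220*85 = -18700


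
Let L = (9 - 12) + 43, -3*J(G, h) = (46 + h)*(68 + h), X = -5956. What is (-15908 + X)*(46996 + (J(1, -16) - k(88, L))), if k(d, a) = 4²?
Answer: -1015801440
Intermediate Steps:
J(G, h) = -(46 + h)*(68 + h)/3
L = 40 (L = -3 + 43 = 40)
k(d, a) = 16
(-15908 + X)*(46996 + (J(1, -16) - k(88, L))) = (-15908 - 5956)*(46996 + ((-3128/3 - 38*(-16) - ⅓*(-16)²) - 1*16)) = -21864*(46996 + ((-3128/3 + 608 - ⅓*256) - 16)) = -21864*(46996 + ((-3128/3 + 608 - 256/3) - 16)) = -21864*(46996 + (-520 - 16)) = -21864*(46996 - 536) = -21864*46460 = -1015801440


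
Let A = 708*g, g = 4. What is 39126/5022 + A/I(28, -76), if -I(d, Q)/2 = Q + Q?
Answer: 272048/15903 ≈ 17.107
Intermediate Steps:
I(d, Q) = -4*Q (I(d, Q) = -2*(Q + Q) = -4*Q)
A = 2832 (A = 708*4 = 2832)
39126/5022 + A/I(28, -76) = 39126/5022 + 2832/((-4*(-76))) = 39126*(1/5022) + 2832/304 = 6521/837 + 2832*(1/304) = 6521/837 + 177/19 = 272048/15903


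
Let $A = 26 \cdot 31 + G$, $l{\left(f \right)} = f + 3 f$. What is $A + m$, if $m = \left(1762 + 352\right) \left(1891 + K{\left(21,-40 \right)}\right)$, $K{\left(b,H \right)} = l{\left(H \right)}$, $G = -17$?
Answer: $3660123$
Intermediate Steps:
$l{\left(f \right)} = 4 f$
$K{\left(b,H \right)} = 4 H$
$m = 3659334$ ($m = \left(1762 + 352\right) \left(1891 + 4 \left(-40\right)\right) = 2114 \left(1891 - 160\right) = 2114 \cdot 1731 = 3659334$)
$A = 789$ ($A = 26 \cdot 31 - 17 = 806 - 17 = 789$)
$A + m = 789 + 3659334 = 3660123$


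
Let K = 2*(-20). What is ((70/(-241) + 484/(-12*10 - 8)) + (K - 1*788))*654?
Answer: -2098338399/3856 ≈ -5.4418e+5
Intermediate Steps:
K = -40
((70/(-241) + 484/(-12*10 - 8)) + (K - 1*788))*654 = ((70/(-241) + 484/(-12*10 - 8)) + (-40 - 1*788))*654 = ((70*(-1/241) + 484/(-120 - 8)) + (-40 - 788))*654 = ((-70/241 + 484/(-128)) - 828)*654 = ((-70/241 + 484*(-1/128)) - 828)*654 = ((-70/241 - 121/32) - 828)*654 = (-31401/7712 - 828)*654 = -6416937/7712*654 = -2098338399/3856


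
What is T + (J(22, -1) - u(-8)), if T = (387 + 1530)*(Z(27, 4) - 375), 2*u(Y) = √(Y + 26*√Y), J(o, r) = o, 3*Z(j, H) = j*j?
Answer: -253022 - √(-2 + 13*I*√2) ≈ -2.5303e+5 - 3.201*I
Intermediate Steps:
Z(j, H) = j²/3 (Z(j, H) = (j*j)/3 = j²/3)
u(Y) = √(Y + 26*√Y)/2
T = -253044 (T = (387 + 1530)*((⅓)*27² - 375) = 1917*((⅓)*729 - 375) = 1917*(243 - 375) = 1917*(-132) = -253044)
T + (J(22, -1) - u(-8)) = -253044 + (22 - √(-8 + 26*√(-8))/2) = -253044 + (22 - √(-8 + 26*(2*I*√2))/2) = -253044 + (22 - √(-8 + 52*I*√2)/2) = -253022 - √(-8 + 52*I*√2)/2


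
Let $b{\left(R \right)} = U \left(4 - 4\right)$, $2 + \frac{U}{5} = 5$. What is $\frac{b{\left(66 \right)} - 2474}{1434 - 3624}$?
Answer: $\frac{1237}{1095} \approx 1.1297$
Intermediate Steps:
$U = 15$ ($U = -10 + 5 \cdot 5 = -10 + 25 = 15$)
$b{\left(R \right)} = 0$ ($b{\left(R \right)} = 15 \left(4 - 4\right) = 15 \cdot 0 = 0$)
$\frac{b{\left(66 \right)} - 2474}{1434 - 3624} = \frac{0 - 2474}{1434 - 3624} = \frac{0 - 2474}{-2190} = \left(0 - 2474\right) \left(- \frac{1}{2190}\right) = \left(-2474\right) \left(- \frac{1}{2190}\right) = \frac{1237}{1095}$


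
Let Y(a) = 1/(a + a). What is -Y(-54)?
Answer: 1/108 ≈ 0.0092593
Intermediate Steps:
Y(a) = 1/(2*a)
-Y(-54) = -1/(2*(-54)) = -(-1)/(2*54) = -1*(-1/108) = 1/108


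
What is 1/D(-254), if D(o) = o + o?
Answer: -1/508 ≈ -0.0019685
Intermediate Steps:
D(o) = 2*o
1/D(-254) = 1/(2*(-254)) = 1/(-508) = -1/508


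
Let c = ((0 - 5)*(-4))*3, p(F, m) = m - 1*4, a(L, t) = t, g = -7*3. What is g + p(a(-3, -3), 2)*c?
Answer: -141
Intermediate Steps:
g = -21
p(F, m) = -4 + m (p(F, m) = m - 4 = -4 + m)
c = 60 (c = -5*(-4)*3 = 20*3 = 60)
g + p(a(-3, -3), 2)*c = -21 + (-4 + 2)*60 = -21 - 2*60 = -21 - 120 = -141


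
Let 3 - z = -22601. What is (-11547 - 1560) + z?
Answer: 9497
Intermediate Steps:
z = 22604 (z = 3 - 1*(-22601) = 3 + 22601 = 22604)
(-11547 - 1560) + z = (-11547 - 1560) + 22604 = -13107 + 22604 = 9497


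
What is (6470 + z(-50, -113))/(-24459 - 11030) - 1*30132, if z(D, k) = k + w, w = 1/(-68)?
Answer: -72716541539/2413252 ≈ -30132.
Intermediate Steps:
w = -1/68 ≈ -0.014706
z(D, k) = -1/68 + k (z(D, k) = k - 1/68 = -1/68 + k)
(6470 + z(-50, -113))/(-24459 - 11030) - 1*30132 = (6470 + (-1/68 - 113))/(-24459 - 11030) - 1*30132 = (6470 - 7685/68)/(-35489) - 30132 = (432275/68)*(-1/35489) - 30132 = -432275/2413252 - 30132 = -72716541539/2413252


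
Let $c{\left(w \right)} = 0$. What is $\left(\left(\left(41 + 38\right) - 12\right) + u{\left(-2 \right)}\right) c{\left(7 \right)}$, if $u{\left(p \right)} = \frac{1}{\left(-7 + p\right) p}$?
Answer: $0$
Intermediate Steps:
$u{\left(p \right)} = \frac{1}{p \left(-7 + p\right)}$
$\left(\left(\left(41 + 38\right) - 12\right) + u{\left(-2 \right)}\right) c{\left(7 \right)} = \left(\left(\left(41 + 38\right) - 12\right) + \frac{1}{\left(-2\right) \left(-7 - 2\right)}\right) 0 = \left(\left(79 - 12\right) - \frac{1}{2 \left(-9\right)}\right) 0 = \left(67 - - \frac{1}{18}\right) 0 = \left(67 + \frac{1}{18}\right) 0 = \frac{1207}{18} \cdot 0 = 0$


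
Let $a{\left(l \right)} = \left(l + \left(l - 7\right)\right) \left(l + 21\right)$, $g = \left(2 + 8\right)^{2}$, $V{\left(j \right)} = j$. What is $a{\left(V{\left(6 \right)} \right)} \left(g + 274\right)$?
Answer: $50490$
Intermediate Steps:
$g = 100$ ($g = 10^{2} = 100$)
$a{\left(l \right)} = \left(-7 + 2 l\right) \left(21 + l\right)$ ($a{\left(l \right)} = \left(l + \left(-7 + l\right)\right) \left(21 + l\right) = \left(-7 + 2 l\right) \left(21 + l\right)$)
$a{\left(V{\left(6 \right)} \right)} \left(g + 274\right) = \left(-147 + 2 \cdot 6^{2} + 35 \cdot 6\right) \left(100 + 274\right) = \left(-147 + 2 \cdot 36 + 210\right) 374 = \left(-147 + 72 + 210\right) 374 = 135 \cdot 374 = 50490$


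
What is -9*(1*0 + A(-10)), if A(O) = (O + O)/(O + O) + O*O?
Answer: -909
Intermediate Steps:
A(O) = 1 + O² (A(O) = (2*O)/((2*O)) + O² = (2*O)*(1/(2*O)) + O² = 1 + O²)
-9*(1*0 + A(-10)) = -9*(1*0 + (1 + (-10)²)) = -9*(0 + (1 + 100)) = -9*(0 + 101) = -9*101 = -909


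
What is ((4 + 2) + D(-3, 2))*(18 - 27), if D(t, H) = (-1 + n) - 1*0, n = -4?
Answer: -9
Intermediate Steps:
D(t, H) = -5 (D(t, H) = (-1 - 4) - 1*0 = -5 + 0 = -5)
((4 + 2) + D(-3, 2))*(18 - 27) = ((4 + 2) - 5)*(18 - 27) = (6 - 5)*(-9) = 1*(-9) = -9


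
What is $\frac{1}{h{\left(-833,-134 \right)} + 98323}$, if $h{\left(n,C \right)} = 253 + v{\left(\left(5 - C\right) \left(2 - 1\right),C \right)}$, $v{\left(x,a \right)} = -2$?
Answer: $\frac{1}{98574} \approx 1.0145 \cdot 10^{-5}$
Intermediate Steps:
$h{\left(n,C \right)} = 251$ ($h{\left(n,C \right)} = 253 - 2 = 251$)
$\frac{1}{h{\left(-833,-134 \right)} + 98323} = \frac{1}{251 + 98323} = \frac{1}{98574}$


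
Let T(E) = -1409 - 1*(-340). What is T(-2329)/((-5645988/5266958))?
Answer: 2815189051/2822994 ≈ 997.24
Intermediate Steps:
T(E) = -1069 (T(E) = -1409 + 340 = -1069)
T(-2329)/((-5645988/5266958)) = -1069/((-5645988/5266958)) = -1069/((-5645988*1/5266958)) = -1069/(-2822994/2633479) = -1069*(-2633479/2822994) = 2815189051/2822994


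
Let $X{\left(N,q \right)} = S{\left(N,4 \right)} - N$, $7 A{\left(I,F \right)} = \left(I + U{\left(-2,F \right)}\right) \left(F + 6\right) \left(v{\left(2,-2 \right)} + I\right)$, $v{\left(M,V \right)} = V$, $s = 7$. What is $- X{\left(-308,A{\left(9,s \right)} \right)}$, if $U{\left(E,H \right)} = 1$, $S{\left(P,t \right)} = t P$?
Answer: $924$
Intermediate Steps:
$S{\left(P,t \right)} = P t$
$A{\left(I,F \right)} = \frac{\left(1 + I\right) \left(-2 + I\right) \left(6 + F\right)}{7}$ ($A{\left(I,F \right)} = \frac{\left(I + 1\right) \left(F + 6\right) \left(-2 + I\right)}{7} = \frac{\left(1 + I\right) \left(6 + F\right) \left(-2 + I\right)}{7} = \frac{\left(1 + I\right) \left(-2 + I\right) \left(6 + F\right)}{7}$)
$X{\left(N,q \right)} = 3 N$ ($X{\left(N,q \right)} = N 4 - N = 4 N - N = 3 N$)
$- X{\left(-308,A{\left(9,s \right)} \right)} = - 3 \left(-308\right) = \left(-1\right) \left(-924\right) = 924$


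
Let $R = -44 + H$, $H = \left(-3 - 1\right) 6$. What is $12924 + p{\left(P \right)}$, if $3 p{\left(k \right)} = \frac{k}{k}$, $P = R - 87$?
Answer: $\frac{38773}{3} \approx 12924.0$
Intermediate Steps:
$H = -24$ ($H = \left(-4\right) 6 = -24$)
$R = -68$ ($R = -44 - 24 = -68$)
$P = -155$ ($P = -68 - 87 = -155$)
$p{\left(k \right)} = \frac{1}{3}$ ($p{\left(k \right)} = \frac{k \frac{1}{k}}{3} = \frac{1}{3} \cdot 1 = \frac{1}{3}$)
$12924 + p{\left(P \right)} = 12924 + \frac{1}{3} = \frac{38773}{3}$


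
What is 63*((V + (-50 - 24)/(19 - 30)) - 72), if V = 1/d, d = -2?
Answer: -91161/22 ≈ -4143.7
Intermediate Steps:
V = -1/2 (V = 1/(-2) = -1/2 ≈ -0.50000)
63*((V + (-50 - 24)/(19 - 30)) - 72) = 63*((-1/2 + (-50 - 24)/(19 - 30)) - 72) = 63*((-1/2 - 74/(-11)) - 72) = 63*((-1/2 - 74*(-1/11)) - 72) = 63*((-1/2 + 74/11) - 72) = 63*(137/22 - 72) = 63*(-1447/22) = -91161/22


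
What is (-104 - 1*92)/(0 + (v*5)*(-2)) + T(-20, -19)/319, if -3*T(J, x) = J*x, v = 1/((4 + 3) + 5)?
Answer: 1123532/4785 ≈ 234.80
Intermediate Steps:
v = 1/12 (v = 1/(7 + 5) = 1/12 ≈ 0.083333)
T(J, x) = -J*x/3
(-104 - 1*92)/(0 + (v*5)*(-2)) + T(-20, -19)/319 = (-104 - 1*92)/(0 + ((1/12)*5)*(-2)) - 1/3*(-20)*(-19)/319 = (-104 - 92)/(0 + (5/12)*(-2)) - 380/3*1/319 = -196/(0 - 5/6) - 380/957 = -196/(-5/6) - 380/957 = -196*(-6/5) - 380/957 = 1176/5 - 380/957 = 1123532/4785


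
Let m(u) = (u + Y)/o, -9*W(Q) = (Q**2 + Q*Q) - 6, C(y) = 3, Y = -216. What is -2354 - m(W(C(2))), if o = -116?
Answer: -204961/87 ≈ -2355.9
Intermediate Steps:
W(Q) = 2/3 - 2*Q**2/9 (W(Q) = -((Q**2 + Q*Q) - 6)/9 = -((Q**2 + Q**2) - 6)/9 = -(2*Q**2 - 6)/9 = -(-6 + 2*Q**2)/9 = 2/3 - 2*Q**2/9)
m(u) = 54/29 - u/116 (m(u) = (u - 216)/(-116) = (-216 + u)*(-1/116) = 54/29 - u/116)
-2354 - m(W(C(2))) = -2354 - (54/29 - (2/3 - 2/9*3**2)/116) = -2354 - (54/29 - (2/3 - 2/9*9)/116) = -2354 - (54/29 - (2/3 - 2)/116) = -2354 - (54/29 - 1/116*(-4/3)) = -2354 - (54/29 + 1/87) = -2354 - 1*163/87 = -2354 - 163/87 = -204961/87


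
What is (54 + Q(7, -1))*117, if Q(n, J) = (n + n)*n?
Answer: 17784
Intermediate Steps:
Q(n, J) = 2*n² (Q(n, J) = (2*n)*n = 2*n²)
(54 + Q(7, -1))*117 = (54 + 2*7²)*117 = (54 + 2*49)*117 = (54 + 98)*117 = 152*117 = 17784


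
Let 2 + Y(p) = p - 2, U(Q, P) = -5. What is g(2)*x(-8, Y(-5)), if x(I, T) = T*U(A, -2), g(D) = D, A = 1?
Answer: 90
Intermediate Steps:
Y(p) = -4 + p (Y(p) = -2 + (p - 2) = -2 + (-2 + p) = -4 + p)
x(I, T) = -5*T (x(I, T) = T*(-5) = -5*T)
g(2)*x(-8, Y(-5)) = 2*(-5*(-4 - 5)) = 2*(-5*(-9)) = 2*45 = 90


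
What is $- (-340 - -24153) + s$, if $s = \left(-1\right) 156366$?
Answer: $-180179$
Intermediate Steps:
$s = -156366$
$- (-340 - -24153) + s = - (-340 - -24153) - 156366 = - (-340 + 24153) - 156366 = \left(-1\right) 23813 - 156366 = -23813 - 156366 = -180179$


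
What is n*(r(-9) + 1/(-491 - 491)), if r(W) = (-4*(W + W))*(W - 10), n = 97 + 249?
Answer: -232404221/491 ≈ -4.7333e+5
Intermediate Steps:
n = 346
r(W) = -8*W*(-10 + W) (r(W) = (-8*W)*(-10 + W) = -8*W*(-10 + W))
n*(r(-9) + 1/(-491 - 491)) = 346*(8*(-9)*(10 - 1*(-9)) + 1/(-491 - 491)) = 346*(8*(-9)*(10 + 9) + 1/(-982)) = 346*(8*(-9)*19 - 1/982) = 346*(-1368 - 1/982) = 346*(-1343377/982) = -232404221/491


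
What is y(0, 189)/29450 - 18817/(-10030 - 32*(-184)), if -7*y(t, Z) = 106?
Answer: 102070671/22470350 ≈ 4.5425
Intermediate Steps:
y(t, Z) = -106/7 (y(t, Z) = -⅐*106 = -106/7)
y(0, 189)/29450 - 18817/(-10030 - 32*(-184)) = -106/7/29450 - 18817/(-10030 - 32*(-184)) = -106/7*1/29450 - 18817/(-10030 - 1*(-5888)) = -53/103075 - 18817/(-10030 + 5888) = -53/103075 - 18817/(-4142) = -53/103075 - 18817*(-1/4142) = -53/103075 + 18817/4142 = 102070671/22470350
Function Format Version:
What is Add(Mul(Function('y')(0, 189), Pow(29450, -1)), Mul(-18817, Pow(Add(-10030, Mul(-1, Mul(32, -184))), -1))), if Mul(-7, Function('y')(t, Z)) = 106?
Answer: Rational(102070671, 22470350) ≈ 4.5425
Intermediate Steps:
Function('y')(t, Z) = Rational(-106, 7) (Function('y')(t, Z) = Mul(Rational(-1, 7), 106) = Rational(-106, 7))
Add(Mul(Function('y')(0, 189), Pow(29450, -1)), Mul(-18817, Pow(Add(-10030, Mul(-1, Mul(32, -184))), -1))) = Add(Mul(Rational(-106, 7), Pow(29450, -1)), Mul(-18817, Pow(Add(-10030, Mul(-1, Mul(32, -184))), -1))) = Add(Mul(Rational(-106, 7), Rational(1, 29450)), Mul(-18817, Pow(Add(-10030, Mul(-1, -5888)), -1))) = Add(Rational(-53, 103075), Mul(-18817, Pow(Add(-10030, 5888), -1))) = Add(Rational(-53, 103075), Mul(-18817, Pow(-4142, -1))) = Add(Rational(-53, 103075), Mul(-18817, Rational(-1, 4142))) = Add(Rational(-53, 103075), Rational(18817, 4142)) = Rational(102070671, 22470350)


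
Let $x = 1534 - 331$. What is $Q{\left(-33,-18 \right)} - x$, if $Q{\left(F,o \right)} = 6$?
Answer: $-1197$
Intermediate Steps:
$x = 1203$
$Q{\left(-33,-18 \right)} - x = 6 - 1203 = -1197$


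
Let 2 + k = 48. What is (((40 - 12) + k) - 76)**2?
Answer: 4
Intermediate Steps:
k = 46 (k = -2 + 48 = 46)
(((40 - 12) + k) - 76)**2 = (((40 - 12) + 46) - 76)**2 = ((28 + 46) - 76)**2 = (74 - 76)**2 = (-2)**2 = 4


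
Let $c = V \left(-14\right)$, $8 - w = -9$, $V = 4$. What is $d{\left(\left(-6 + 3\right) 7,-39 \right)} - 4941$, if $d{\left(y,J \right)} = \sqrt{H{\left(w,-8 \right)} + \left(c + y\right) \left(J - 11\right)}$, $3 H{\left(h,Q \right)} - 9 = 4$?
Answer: $-4941 + \frac{\sqrt{34689}}{3} \approx -4878.9$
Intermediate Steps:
$w = 17$ ($w = 8 - -9 = 8 + 9 = 17$)
$H{\left(h,Q \right)} = \frac{13}{3}$ ($H{\left(h,Q \right)} = 3 + \frac{1}{3} \cdot 4 = 3 + \frac{4}{3} = \frac{13}{3}$)
$c = -56$ ($c = 4 \left(-14\right) = -56$)
$d{\left(y,J \right)} = \sqrt{\frac{13}{3} + \left(-56 + y\right) \left(-11 + J\right)}$ ($d{\left(y,J \right)} = \sqrt{\frac{13}{3} + \left(-56 + y\right) \left(J - 11\right)} = \sqrt{\frac{13}{3} + \left(-56 + y\right) \left(-11 + J\right)}$)
$d{\left(\left(-6 + 3\right) 7,-39 \right)} - 4941 = \frac{\sqrt{5583 - -19656 - 99 \left(-6 + 3\right) 7 + 9 \left(-39\right) \left(-6 + 3\right) 7}}{3} - 4941 = \frac{\sqrt{5583 + 19656 - 99 \left(\left(-3\right) 7\right) + 9 \left(-39\right) \left(\left(-3\right) 7\right)}}{3} - 4941 = \frac{\sqrt{5583 + 19656 - -2079 + 9 \left(-39\right) \left(-21\right)}}{3} - 4941 = \frac{\sqrt{5583 + 19656 + 2079 + 7371}}{3} - 4941 = \frac{\sqrt{34689}}{3} - 4941 = -4941 + \frac{\sqrt{34689}}{3}$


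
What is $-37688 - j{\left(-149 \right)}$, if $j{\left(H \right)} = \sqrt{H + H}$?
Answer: $-37688 - i \sqrt{298} \approx -37688.0 - 17.263 i$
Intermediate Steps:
$j{\left(H \right)} = \sqrt{2} \sqrt{H}$ ($j{\left(H \right)} = \sqrt{2 H} = \sqrt{2} \sqrt{H}$)
$-37688 - j{\left(-149 \right)} = -37688 - \sqrt{2} \sqrt{-149} = -37688 - \sqrt{2} i \sqrt{149} = -37688 - i \sqrt{298}$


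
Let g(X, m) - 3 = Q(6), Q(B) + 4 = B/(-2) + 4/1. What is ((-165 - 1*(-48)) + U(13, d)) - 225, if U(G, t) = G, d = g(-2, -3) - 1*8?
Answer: -329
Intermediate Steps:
Q(B) = -B/2 (Q(B) = -4 + (B/(-2) + 4/1) = -4 + (B*(-½) + 4*1) = -4 + (-B/2 + 4) = -4 + (4 - B/2) = -B/2)
g(X, m) = 0 (g(X, m) = 3 - ½*6 = 3 - 3 = 0)
d = -8 (d = 0 - 1*8 = 0 - 8 = -8)
((-165 - 1*(-48)) + U(13, d)) - 225 = ((-165 - 1*(-48)) + 13) - 225 = ((-165 + 48) + 13) - 225 = (-117 + 13) - 225 = -104 - 225 = -329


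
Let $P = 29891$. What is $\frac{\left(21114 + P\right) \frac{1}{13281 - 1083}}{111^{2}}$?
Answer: $\frac{51005}{150291558} \approx 0.00033937$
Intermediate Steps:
$\frac{\left(21114 + P\right) \frac{1}{13281 - 1083}}{111^{2}} = \frac{\left(21114 + 29891\right) \frac{1}{13281 - 1083}}{111^{2}} = \frac{51005 \cdot \frac{1}{12198}}{12321} = 51005 \cdot \frac{1}{12198} \cdot \frac{1}{12321} = \frac{51005}{12198} \cdot \frac{1}{12321} = \frac{51005}{150291558}$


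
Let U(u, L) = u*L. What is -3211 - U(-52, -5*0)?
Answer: -3211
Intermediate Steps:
U(u, L) = L*u
-3211 - U(-52, -5*0) = -3211 - (-5*0)*(-52) = -3211 - 0*(-52) = -3211 - 1*0 = -3211 + 0 = -3211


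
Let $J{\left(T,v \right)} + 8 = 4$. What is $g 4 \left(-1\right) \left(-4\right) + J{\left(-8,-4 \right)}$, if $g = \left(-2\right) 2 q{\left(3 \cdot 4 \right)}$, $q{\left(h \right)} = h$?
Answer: $-772$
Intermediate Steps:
$J{\left(T,v \right)} = -4$ ($J{\left(T,v \right)} = -8 + 4 = -4$)
$g = -48$ ($g = \left(-2\right) 2 \cdot 3 \cdot 4 = \left(-4\right) 12 = -48$)
$g 4 \left(-1\right) \left(-4\right) + J{\left(-8,-4 \right)} = - 48 \cdot 4 \left(-1\right) \left(-4\right) - 4 = - 48 \left(\left(-4\right) \left(-4\right)\right) - 4 = \left(-48\right) 16 - 4 = -768 - 4 = -772$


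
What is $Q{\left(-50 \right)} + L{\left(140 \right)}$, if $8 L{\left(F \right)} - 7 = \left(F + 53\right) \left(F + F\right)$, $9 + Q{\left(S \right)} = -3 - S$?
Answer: $\frac{54351}{8} \approx 6793.9$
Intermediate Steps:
$Q{\left(S \right)} = -12 - S$ ($Q{\left(S \right)} = -9 - \left(3 + S\right) = -12 - S$)
$L{\left(F \right)} = \frac{7}{8} + \frac{F \left(53 + F\right)}{4}$ ($L{\left(F \right)} = \frac{7}{8} + \frac{\left(F + 53\right) \left(F + F\right)}{8} = \frac{7}{8} + \frac{\left(53 + F\right) 2 F}{8} = \frac{7}{8} + \frac{2 F \left(53 + F\right)}{8} = \frac{7}{8} + \frac{F \left(53 + F\right)}{4}$)
$Q{\left(-50 \right)} + L{\left(140 \right)} = \left(-12 - -50\right) + \left(\frac{7}{8} + \frac{140^{2}}{4} + \frac{53}{4} \cdot 140\right) = \left(-12 + 50\right) + \left(\frac{7}{8} + \frac{1}{4} \cdot 19600 + 1855\right) = 38 + \left(\frac{7}{8} + 4900 + 1855\right) = 38 + \frac{54047}{8} = \frac{54351}{8}$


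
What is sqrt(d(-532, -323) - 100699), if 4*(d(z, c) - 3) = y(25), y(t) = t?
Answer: 3*I*sqrt(44751)/2 ≈ 317.32*I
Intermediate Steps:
d(z, c) = 37/4 (d(z, c) = 3 + (1/4)*25 = 3 + 25/4 = 37/4)
sqrt(d(-532, -323) - 100699) = sqrt(37/4 - 100699) = sqrt(-402759/4) = 3*I*sqrt(44751)/2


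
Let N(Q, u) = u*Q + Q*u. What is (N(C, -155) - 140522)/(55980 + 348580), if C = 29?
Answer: -18689/50570 ≈ -0.36957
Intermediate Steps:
N(Q, u) = 2*Q*u (N(Q, u) = Q*u + Q*u = 2*Q*u)
(N(C, -155) - 140522)/(55980 + 348580) = (2*29*(-155) - 140522)/(55980 + 348580) = (-8990 - 140522)/404560 = -149512*1/404560 = -18689/50570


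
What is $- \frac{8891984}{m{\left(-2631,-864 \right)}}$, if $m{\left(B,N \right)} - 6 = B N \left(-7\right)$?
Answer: $\frac{4445992}{7956141} \approx 0.55881$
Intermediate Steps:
$m{\left(B,N \right)} = 6 - 7 B N$ ($m{\left(B,N \right)} = 6 + B N \left(-7\right) = 6 - 7 B N$)
$- \frac{8891984}{m{\left(-2631,-864 \right)}} = - \frac{8891984}{6 - \left(-18417\right) \left(-864\right)} = - \frac{8891984}{6 - 15912288} = - \frac{8891984}{-15912282} = \left(-8891984\right) \left(- \frac{1}{15912282}\right) = \frac{4445992}{7956141}$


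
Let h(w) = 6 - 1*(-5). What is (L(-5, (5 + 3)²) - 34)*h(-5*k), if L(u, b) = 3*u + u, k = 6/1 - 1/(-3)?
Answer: -594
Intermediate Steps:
k = 19/3 (k = 6*1 - 1*(-⅓) = 6 + ⅓ = 19/3 ≈ 6.3333)
h(w) = 11 (h(w) = 6 + 5 = 11)
L(u, b) = 4*u
(L(-5, (5 + 3)²) - 34)*h(-5*k) = (4*(-5) - 34)*11 = (-20 - 34)*11 = -54*11 = -594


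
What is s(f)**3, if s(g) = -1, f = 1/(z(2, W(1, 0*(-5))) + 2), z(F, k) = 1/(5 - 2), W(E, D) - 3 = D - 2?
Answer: -1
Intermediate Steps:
W(E, D) = 1 + D (W(E, D) = 3 + (D - 2) = 3 + (-2 + D) = 1 + D)
z(F, k) = 1/3
f = 3/7 (f = 1/(1/3 + 2) = 1/(7/3) = 3/7 ≈ 0.42857)
s(f)**3 = (-1)**3 = -1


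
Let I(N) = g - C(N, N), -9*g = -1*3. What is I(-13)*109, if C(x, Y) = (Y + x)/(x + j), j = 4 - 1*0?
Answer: -2507/9 ≈ -278.56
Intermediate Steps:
g = ⅓ (g = -(-1)*3/9 = -⅑*(-3) = ⅓ ≈ 0.33333)
j = 4 (j = 4 + 0 = 4)
C(x, Y) = (Y + x)/(4 + x) (C(x, Y) = (Y + x)/(x + 4) = (Y + x)/(4 + x))
I(N) = ⅓ - 2*N/(4 + N) (I(N) = ⅓ - (N + N)/(4 + N) = ⅓ - 2*N/(4 + N))
I(-13)*109 = ((4 - 5*(-13))/(3*(4 - 13)))*109 = ((⅓)*(4 + 65)/(-9))*109 = ((⅓)*(-⅑)*69)*109 = -23/9*109 = -2507/9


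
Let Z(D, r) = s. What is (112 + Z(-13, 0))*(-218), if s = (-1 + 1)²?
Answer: -24416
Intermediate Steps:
s = 0 (s = 0² = 0)
Z(D, r) = 0
(112 + Z(-13, 0))*(-218) = (112 + 0)*(-218) = 112*(-218) = -24416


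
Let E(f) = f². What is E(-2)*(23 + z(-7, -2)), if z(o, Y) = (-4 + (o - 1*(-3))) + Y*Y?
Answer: 76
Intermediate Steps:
z(o, Y) = -1 + o + Y² (z(o, Y) = (-4 + (o + 3)) + Y² = (-4 + (3 + o)) + Y² = (-1 + o) + Y² = -1 + o + Y²)
E(-2)*(23 + z(-7, -2)) = (-2)²*(23 + (-1 - 7 + (-2)²)) = 4*(23 + (-1 - 7 + 4)) = 4*(23 - 4) = 4*19 = 76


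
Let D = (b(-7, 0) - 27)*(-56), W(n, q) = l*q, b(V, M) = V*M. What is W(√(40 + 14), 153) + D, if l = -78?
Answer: -10422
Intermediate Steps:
b(V, M) = M*V
W(n, q) = -78*q
D = 1512 (D = (0*(-7) - 27)*(-56) = (0 - 27)*(-56) = -27*(-56) = 1512)
W(√(40 + 14), 153) + D = -78*153 + 1512 = -11934 + 1512 = -10422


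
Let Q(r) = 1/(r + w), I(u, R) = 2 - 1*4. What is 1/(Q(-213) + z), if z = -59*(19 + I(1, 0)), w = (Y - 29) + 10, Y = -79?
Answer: -311/311934 ≈ -0.00099701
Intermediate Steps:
I(u, R) = -2 (I(u, R) = 2 - 4 = -2)
w = -98 (w = (-79 - 29) + 10 = -108 + 10 = -98)
z = -1003 (z = -59*(19 - 2) = -59*17 = -1003)
Q(r) = 1/(-98 + r) (Q(r) = 1/(r - 98) = 1/(-98 + r))
1/(Q(-213) + z) = 1/(1/(-98 - 213) - 1003) = 1/(1/(-311) - 1003) = 1/(-1/311 - 1003) = 1/(-311934/311) = -311/311934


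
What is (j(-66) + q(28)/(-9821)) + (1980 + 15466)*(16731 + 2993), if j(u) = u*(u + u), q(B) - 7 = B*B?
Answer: 482791403135/1403 ≈ 3.4411e+8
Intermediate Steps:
q(B) = 7 + B**2 (q(B) = 7 + B*B = 7 + B**2)
j(u) = 2*u**2 (j(u) = u*(2*u) = 2*u**2)
(j(-66) + q(28)/(-9821)) + (1980 + 15466)*(16731 + 2993) = (2*(-66)**2 + (7 + 28**2)/(-9821)) + (1980 + 15466)*(16731 + 2993) = (2*4356 + (7 + 784)*(-1/9821)) + 17446*19724 = (8712 + 791*(-1/9821)) + 344104904 = (8712 - 113/1403) + 344104904 = 12222823/1403 + 344104904 = 482791403135/1403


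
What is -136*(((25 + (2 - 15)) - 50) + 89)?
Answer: -6936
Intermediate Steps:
-136*(((25 + (2 - 15)) - 50) + 89) = -136*(((25 - 13) - 50) + 89) = -136*((12 - 50) + 89) = -136*(-38 + 89) = -136*51 = -6936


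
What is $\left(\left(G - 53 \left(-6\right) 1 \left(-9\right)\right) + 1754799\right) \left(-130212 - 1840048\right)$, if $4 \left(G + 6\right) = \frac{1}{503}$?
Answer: $- \frac{1736235065238745}{503} \approx -3.4518 \cdot 10^{12}$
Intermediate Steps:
$G = - \frac{12071}{2012}$ ($G = -6 + \frac{1}{4 \cdot 503} = -6 + \frac{1}{4} \cdot \frac{1}{503} = -6 + \frac{1}{2012} = - \frac{12071}{2012} \approx -5.9995$)
$\left(\left(G - 53 \left(-6\right) 1 \left(-9\right)\right) + 1754799\right) \left(-130212 - 1840048\right) = \left(\left(- \frac{12071}{2012} - 53 \left(-6\right) 1 \left(-9\right)\right) + 1754799\right) \left(-130212 - 1840048\right) = \left(\left(- \frac{12071}{2012} - 53 \left(\left(-6\right) \left(-9\right)\right)\right) + 1754799\right) \left(-1970260\right) = \left(\left(- \frac{12071}{2012} - 2862\right) + 1754799\right) \left(-1970260\right) = \left(- \frac{5770415}{2012} + 1754799\right) \left(-1970260\right) = \frac{3524885173}{2012} \left(-1970260\right) = - \frac{1736235065238745}{503}$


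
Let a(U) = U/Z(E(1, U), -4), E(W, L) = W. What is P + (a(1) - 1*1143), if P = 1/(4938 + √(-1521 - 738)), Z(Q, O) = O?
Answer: -37172543089/32514804 - I*√251/8128701 ≈ -1143.3 - 1.949e-6*I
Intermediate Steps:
a(U) = -U/4 (a(U) = U/(-4) = U*(-¼) = -U/4)
P = 1/(4938 + 3*I*√251) (P = 1/(4938 + √(-2259)) = 1/(4938 + 3*I*√251) ≈ 0.00020249 - 1.949e-6*I)
P + (a(1) - 1*1143) = (1646/8128701 - I*√251/8128701) + (-¼*1 - 1*1143) = (1646/8128701 - I*√251/8128701) + (-¼ - 1143) = (1646/8128701 - I*√251/8128701) - 4573/4 = -37172543089/32514804 - I*√251/8128701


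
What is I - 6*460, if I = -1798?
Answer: -4558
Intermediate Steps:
I - 6*460 = -1798 - 6*460 = -1798 - 2760 = -4558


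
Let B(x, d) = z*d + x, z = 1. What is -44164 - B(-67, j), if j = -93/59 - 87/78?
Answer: -67640669/1534 ≈ -44094.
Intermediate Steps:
j = -4129/1534 (j = -93*1/59 - 87*1/78 = -93/59 - 29/26 = -4129/1534 ≈ -2.6917)
B(x, d) = d + x (B(x, d) = 1*d + x = d + x)
-44164 - B(-67, j) = -44164 - (-4129/1534 - 67) = -44164 - 1*(-106907/1534) = -44164 + 106907/1534 = -67640669/1534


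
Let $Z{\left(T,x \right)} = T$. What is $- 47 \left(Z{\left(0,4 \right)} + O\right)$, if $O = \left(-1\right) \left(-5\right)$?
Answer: $-235$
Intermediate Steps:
$O = 5$
$- 47 \left(Z{\left(0,4 \right)} + O\right) = - 47 \left(0 + 5\right) = \left(-47\right) 5 = -235$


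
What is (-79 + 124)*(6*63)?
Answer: 17010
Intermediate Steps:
(-79 + 124)*(6*63) = 45*378 = 17010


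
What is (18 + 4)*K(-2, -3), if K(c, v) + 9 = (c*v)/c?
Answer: -264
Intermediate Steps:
K(c, v) = -9 + v (K(c, v) = -9 + (c*v)/c = -9 + v)
(18 + 4)*K(-2, -3) = (18 + 4)*(-9 - 3) = 22*(-12) = -264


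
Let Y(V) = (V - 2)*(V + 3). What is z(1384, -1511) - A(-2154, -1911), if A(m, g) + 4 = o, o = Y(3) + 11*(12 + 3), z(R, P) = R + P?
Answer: -294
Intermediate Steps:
Y(V) = (-2 + V)*(3 + V)
z(R, P) = P + R
o = 171 (o = (-6 + 3 + 3²) + 11*(12 + 3) = (-6 + 3 + 9) + 11*15 = 6 + 165 = 171)
A(m, g) = 167 (A(m, g) = -4 + 171 = 167)
z(1384, -1511) - A(-2154, -1911) = (-1511 + 1384) - 1*167 = -127 - 167 = -294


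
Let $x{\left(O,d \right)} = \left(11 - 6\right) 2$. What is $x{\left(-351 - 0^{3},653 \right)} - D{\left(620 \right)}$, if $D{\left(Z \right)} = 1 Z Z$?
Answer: $-384390$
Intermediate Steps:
$D{\left(Z \right)} = Z^{2}$ ($D{\left(Z \right)} = Z Z = Z^{2}$)
$x{\left(O,d \right)} = 10$ ($x{\left(O,d \right)} = 5 \cdot 2 = 10$)
$x{\left(-351 - 0^{3},653 \right)} - D{\left(620 \right)} = 10 - 620^{2} = 10 - 384400 = -384390$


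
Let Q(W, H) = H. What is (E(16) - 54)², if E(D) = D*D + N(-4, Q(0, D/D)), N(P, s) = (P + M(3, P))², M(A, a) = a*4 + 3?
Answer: 241081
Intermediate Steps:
M(A, a) = 3 + 4*a (M(A, a) = 4*a + 3 = 3 + 4*a)
N(P, s) = (3 + 5*P)² (N(P, s) = (P + (3 + 4*P))² = (3 + 5*P)²)
E(D) = 289 + D² (E(D) = D*D + (3 + 5*(-4))² = D² + (3 - 20)² = D² + (-17)² = D² + 289 = 289 + D²)
(E(16) - 54)² = ((289 + 16²) - 54)² = ((289 + 256) - 54)² = (545 - 54)² = 491² = 241081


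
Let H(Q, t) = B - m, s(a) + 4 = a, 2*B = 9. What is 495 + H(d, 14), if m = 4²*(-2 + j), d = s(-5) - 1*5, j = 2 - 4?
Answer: 1127/2 ≈ 563.50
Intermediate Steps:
B = 9/2 (B = (½)*9 = 9/2 ≈ 4.5000)
s(a) = -4 + a
j = -2
d = -14 (d = (-4 - 5) - 1*5 = -9 - 5 = -14)
m = -64 (m = 4²*(-2 - 2) = 16*(-4) = -64)
H(Q, t) = 137/2 (H(Q, t) = 9/2 - 1*(-64) = 9/2 + 64 = 137/2)
495 + H(d, 14) = 495 + 137/2 = 1127/2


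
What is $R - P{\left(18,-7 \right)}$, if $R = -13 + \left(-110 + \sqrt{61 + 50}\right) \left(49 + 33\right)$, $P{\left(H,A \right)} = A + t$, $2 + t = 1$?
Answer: $-9025 + 82 \sqrt{111} \approx -8161.1$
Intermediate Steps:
$t = -1$ ($t = -2 + 1 = -1$)
$P{\left(H,A \right)} = -1 + A$ ($P{\left(H,A \right)} = A - 1 = -1 + A$)
$R = -9033 + 82 \sqrt{111}$ ($R = -13 + \left(-110 + \sqrt{111}\right) 82 = -13 - \left(9020 - 82 \sqrt{111}\right) = -9033 + 82 \sqrt{111} \approx -8169.1$)
$R - P{\left(18,-7 \right)} = \left(-9033 + 82 \sqrt{111}\right) - \left(-1 - 7\right) = \left(-9033 + 82 \sqrt{111}\right) - -8 = \left(-9033 + 82 \sqrt{111}\right) + 8 = -9025 + 82 \sqrt{111}$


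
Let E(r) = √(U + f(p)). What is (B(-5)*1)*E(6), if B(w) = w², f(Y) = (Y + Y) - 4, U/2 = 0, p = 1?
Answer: 25*I*√2 ≈ 35.355*I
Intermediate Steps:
U = 0 (U = 2*0 = 0)
f(Y) = -4 + 2*Y (f(Y) = 2*Y - 4 = -4 + 2*Y)
E(r) = I*√2 (E(r) = √(0 + (-4 + 2*1)) = √(0 + (-4 + 2)) = √(0 - 2) = √(-2) = I*√2)
(B(-5)*1)*E(6) = ((-5)²*1)*(I*√2) = (25*1)*(I*√2) = 25*(I*√2) = 25*I*√2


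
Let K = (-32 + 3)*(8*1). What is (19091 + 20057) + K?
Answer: 38916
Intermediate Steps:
K = -232 (K = -29*8 = -232)
(19091 + 20057) + K = (19091 + 20057) - 232 = 39148 - 232 = 38916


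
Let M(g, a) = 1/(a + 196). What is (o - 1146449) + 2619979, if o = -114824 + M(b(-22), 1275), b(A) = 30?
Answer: 1998656527/1471 ≈ 1.3587e+6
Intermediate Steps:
M(g, a) = 1/(196 + a)
o = -168906103/1471 (o = -114824 + 1/(196 + 1275) = -114824 + 1/1471 = -168906103/1471 ≈ -1.1482e+5)
(o - 1146449) + 2619979 = (-168906103/1471 - 1146449) + 2619979 = -1855332582/1471 + 2619979 = 1998656527/1471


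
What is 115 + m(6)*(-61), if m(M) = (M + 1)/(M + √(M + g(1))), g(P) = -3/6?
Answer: 31 + 7*√22 ≈ 63.833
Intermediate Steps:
g(P) = -½ (g(P) = -3*⅙ = -½)
m(M) = (1 + M)/(M + √(-½ + M)) (m(M) = (M + 1)/(M + √(M - ½)) = (1 + M)/(M + √(-½ + M)))
115 + m(6)*(-61) = 115 + ((1 + 6)/(6 + √(-½ + 6)))*(-61) = 115 + (7/(6 + √(11/2)))*(-61) = 115 + (7/(6 + √22/2))*(-61) = 115 - 427/(6 + √22/2)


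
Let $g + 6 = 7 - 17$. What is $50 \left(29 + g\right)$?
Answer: $650$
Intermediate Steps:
$g = -16$ ($g = -6 + \left(7 - 17\right) = -6 - 10 = -16$)
$50 \left(29 + g\right) = 50 \left(29 - 16\right) = 50 \cdot 13 = 650$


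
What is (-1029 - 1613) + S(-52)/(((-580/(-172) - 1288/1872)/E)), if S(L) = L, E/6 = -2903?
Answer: 9042163138/27007 ≈ 3.3481e+5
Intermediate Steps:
E = -17418 (E = 6*(-2903) = -17418)
(-1029 - 1613) + S(-52)/(((-580/(-172) - 1288/1872)/E)) = (-1029 - 1613) - 52*(-17418/(-580/(-172) - 1288/1872)) = -2642 - 52*(-17418/(-580*(-1/172) - 1288*1/1872)) = -2642 - 52*(-17418/(145/43 - 161/234)) = -2642 - 52/((27007/10062)*(-1/17418)) = -2642 - 52/(-27007/175259916) = -2642 - 52*(-175259916/27007) = -2642 + 9113515632/27007 = 9042163138/27007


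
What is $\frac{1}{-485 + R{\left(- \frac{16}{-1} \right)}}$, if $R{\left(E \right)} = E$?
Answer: $- \frac{1}{469} \approx -0.0021322$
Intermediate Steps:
$\frac{1}{-485 + R{\left(- \frac{16}{-1} \right)}} = \frac{1}{-485 - \frac{16}{-1}} = \frac{1}{-485 - -16} = \frac{1}{-485 + 16} = \frac{1}{-469} = - \frac{1}{469}$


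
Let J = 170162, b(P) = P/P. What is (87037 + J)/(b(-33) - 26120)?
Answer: -257199/26119 ≈ -9.8472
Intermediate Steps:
b(P) = 1
(87037 + J)/(b(-33) - 26120) = (87037 + 170162)/(1 - 26120) = 257199/(-26119) = 257199*(-1/26119) = -257199/26119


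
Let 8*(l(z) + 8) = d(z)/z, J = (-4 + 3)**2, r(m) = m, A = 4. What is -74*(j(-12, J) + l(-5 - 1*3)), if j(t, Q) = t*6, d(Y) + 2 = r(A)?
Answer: 94757/16 ≈ 5922.3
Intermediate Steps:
J = 1 (J = (-1)**2 = 1)
d(Y) = 2 (d(Y) = -2 + 4 = 2)
j(t, Q) = 6*t
l(z) = -8 + 1/(4*z) (l(z) = -8 + (2/z)/8 = -8 + 1/(4*z))
-74*(j(-12, J) + l(-5 - 1*3)) = -74*(6*(-12) + (-8 + 1/(4*(-5 - 1*3)))) = -74*(-72 + (-8 + 1/(4*(-5 - 3)))) = -74*(-72 + (-8 + (1/4)/(-8))) = -74*(-72 + (-8 + (1/4)*(-1/8))) = -74*(-72 + (-8 - 1/32)) = -74*(-72 - 257/32) = -74*(-2561/32) = 94757/16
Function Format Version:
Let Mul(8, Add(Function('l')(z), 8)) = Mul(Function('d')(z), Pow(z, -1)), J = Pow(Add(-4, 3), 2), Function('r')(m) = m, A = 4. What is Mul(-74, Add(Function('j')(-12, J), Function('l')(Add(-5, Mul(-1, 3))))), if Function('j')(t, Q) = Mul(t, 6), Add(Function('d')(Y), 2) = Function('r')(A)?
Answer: Rational(94757, 16) ≈ 5922.3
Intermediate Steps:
J = 1 (J = Pow(-1, 2) = 1)
Function('d')(Y) = 2 (Function('d')(Y) = Add(-2, 4) = 2)
Function('j')(t, Q) = Mul(6, t)
Function('l')(z) = Add(-8, Mul(Rational(1, 4), Pow(z, -1))) (Function('l')(z) = Add(-8, Mul(Rational(1, 8), Mul(2, Pow(z, -1)))) = Add(-8, Mul(Rational(1, 4), Pow(z, -1))))
Mul(-74, Add(Function('j')(-12, J), Function('l')(Add(-5, Mul(-1, 3))))) = Mul(-74, Add(Mul(6, -12), Add(-8, Mul(Rational(1, 4), Pow(Add(-5, Mul(-1, 3)), -1))))) = Mul(-74, Add(-72, Add(-8, Mul(Rational(1, 4), Pow(Add(-5, -3), -1))))) = Mul(-74, Add(-72, Add(-8, Mul(Rational(1, 4), Pow(-8, -1))))) = Mul(-74, Add(-72, Add(-8, Mul(Rational(1, 4), Rational(-1, 8))))) = Mul(-74, Add(-72, Add(-8, Rational(-1, 32)))) = Mul(-74, Add(-72, Rational(-257, 32))) = Mul(-74, Rational(-2561, 32)) = Rational(94757, 16)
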